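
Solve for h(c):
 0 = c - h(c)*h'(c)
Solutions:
 h(c) = -sqrt(C1 + c^2)
 h(c) = sqrt(C1 + c^2)


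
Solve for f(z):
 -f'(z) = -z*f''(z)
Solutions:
 f(z) = C1 + C2*z^2


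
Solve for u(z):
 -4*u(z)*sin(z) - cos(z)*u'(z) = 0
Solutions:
 u(z) = C1*cos(z)^4


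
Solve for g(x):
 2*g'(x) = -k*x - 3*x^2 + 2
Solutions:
 g(x) = C1 - k*x^2/4 - x^3/2 + x


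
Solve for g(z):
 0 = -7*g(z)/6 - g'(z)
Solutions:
 g(z) = C1*exp(-7*z/6)


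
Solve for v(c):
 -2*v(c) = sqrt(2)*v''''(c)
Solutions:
 v(c) = (C1*sin(2^(5/8)*c/2) + C2*cos(2^(5/8)*c/2))*exp(-2^(5/8)*c/2) + (C3*sin(2^(5/8)*c/2) + C4*cos(2^(5/8)*c/2))*exp(2^(5/8)*c/2)


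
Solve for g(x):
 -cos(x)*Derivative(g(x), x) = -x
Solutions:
 g(x) = C1 + Integral(x/cos(x), x)


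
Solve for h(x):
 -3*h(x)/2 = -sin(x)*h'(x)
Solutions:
 h(x) = C1*(cos(x) - 1)^(3/4)/(cos(x) + 1)^(3/4)


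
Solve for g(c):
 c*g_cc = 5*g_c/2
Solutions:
 g(c) = C1 + C2*c^(7/2)


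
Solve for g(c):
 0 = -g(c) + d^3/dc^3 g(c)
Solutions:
 g(c) = C3*exp(c) + (C1*sin(sqrt(3)*c/2) + C2*cos(sqrt(3)*c/2))*exp(-c/2)


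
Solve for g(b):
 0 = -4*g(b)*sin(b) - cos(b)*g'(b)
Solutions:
 g(b) = C1*cos(b)^4


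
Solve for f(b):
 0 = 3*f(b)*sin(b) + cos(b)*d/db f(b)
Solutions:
 f(b) = C1*cos(b)^3


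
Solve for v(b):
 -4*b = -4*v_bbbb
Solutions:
 v(b) = C1 + C2*b + C3*b^2 + C4*b^3 + b^5/120


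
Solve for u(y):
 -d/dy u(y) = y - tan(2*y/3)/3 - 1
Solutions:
 u(y) = C1 - y^2/2 + y - log(cos(2*y/3))/2


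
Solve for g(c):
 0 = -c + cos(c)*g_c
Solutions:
 g(c) = C1 + Integral(c/cos(c), c)


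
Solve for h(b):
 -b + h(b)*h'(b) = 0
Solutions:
 h(b) = -sqrt(C1 + b^2)
 h(b) = sqrt(C1 + b^2)


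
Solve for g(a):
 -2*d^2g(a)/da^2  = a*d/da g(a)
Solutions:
 g(a) = C1 + C2*erf(a/2)


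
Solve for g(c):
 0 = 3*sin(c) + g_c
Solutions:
 g(c) = C1 + 3*cos(c)


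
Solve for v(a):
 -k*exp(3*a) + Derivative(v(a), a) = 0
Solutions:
 v(a) = C1 + k*exp(3*a)/3


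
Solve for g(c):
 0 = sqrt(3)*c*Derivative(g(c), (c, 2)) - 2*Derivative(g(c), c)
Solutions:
 g(c) = C1 + C2*c^(1 + 2*sqrt(3)/3)


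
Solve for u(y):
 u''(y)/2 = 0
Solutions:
 u(y) = C1 + C2*y


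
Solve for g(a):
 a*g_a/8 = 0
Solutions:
 g(a) = C1


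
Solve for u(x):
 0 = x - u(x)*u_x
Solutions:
 u(x) = -sqrt(C1 + x^2)
 u(x) = sqrt(C1 + x^2)


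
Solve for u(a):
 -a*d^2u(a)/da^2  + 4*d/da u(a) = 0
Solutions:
 u(a) = C1 + C2*a^5


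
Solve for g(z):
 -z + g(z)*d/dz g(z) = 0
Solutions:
 g(z) = -sqrt(C1 + z^2)
 g(z) = sqrt(C1 + z^2)


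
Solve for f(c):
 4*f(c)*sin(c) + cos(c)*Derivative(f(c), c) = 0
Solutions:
 f(c) = C1*cos(c)^4


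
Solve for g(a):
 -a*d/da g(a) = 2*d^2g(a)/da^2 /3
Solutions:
 g(a) = C1 + C2*erf(sqrt(3)*a/2)


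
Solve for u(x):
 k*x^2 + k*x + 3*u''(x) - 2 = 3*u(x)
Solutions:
 u(x) = C1*exp(-x) + C2*exp(x) + k*x^2/3 + k*x/3 + 2*k/3 - 2/3


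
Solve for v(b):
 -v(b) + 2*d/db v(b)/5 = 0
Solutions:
 v(b) = C1*exp(5*b/2)


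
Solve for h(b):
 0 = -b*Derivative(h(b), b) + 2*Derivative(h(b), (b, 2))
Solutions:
 h(b) = C1 + C2*erfi(b/2)


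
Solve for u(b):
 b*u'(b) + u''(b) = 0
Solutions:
 u(b) = C1 + C2*erf(sqrt(2)*b/2)


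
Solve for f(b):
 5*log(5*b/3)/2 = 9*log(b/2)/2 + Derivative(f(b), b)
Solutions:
 f(b) = C1 - 2*b*log(b) + 2*b + b*log(400*sqrt(30)/27)


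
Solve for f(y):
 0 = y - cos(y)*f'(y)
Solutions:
 f(y) = C1 + Integral(y/cos(y), y)


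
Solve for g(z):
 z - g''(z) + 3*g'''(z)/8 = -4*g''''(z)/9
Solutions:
 g(z) = C1 + C2*z + C3*exp(3*z*(-9 + sqrt(1105))/64) + C4*exp(-3*z*(9 + sqrt(1105))/64) + z^3/6 + 3*z^2/16


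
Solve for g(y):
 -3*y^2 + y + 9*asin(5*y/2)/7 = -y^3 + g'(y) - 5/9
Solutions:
 g(y) = C1 + y^4/4 - y^3 + y^2/2 + 9*y*asin(5*y/2)/7 + 5*y/9 + 9*sqrt(4 - 25*y^2)/35


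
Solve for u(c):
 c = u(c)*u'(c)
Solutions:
 u(c) = -sqrt(C1 + c^2)
 u(c) = sqrt(C1 + c^2)


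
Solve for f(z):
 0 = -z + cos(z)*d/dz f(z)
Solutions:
 f(z) = C1 + Integral(z/cos(z), z)


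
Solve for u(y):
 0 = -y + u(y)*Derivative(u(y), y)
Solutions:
 u(y) = -sqrt(C1 + y^2)
 u(y) = sqrt(C1 + y^2)


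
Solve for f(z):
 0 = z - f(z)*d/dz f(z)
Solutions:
 f(z) = -sqrt(C1 + z^2)
 f(z) = sqrt(C1 + z^2)


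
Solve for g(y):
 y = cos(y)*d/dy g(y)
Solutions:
 g(y) = C1 + Integral(y/cos(y), y)


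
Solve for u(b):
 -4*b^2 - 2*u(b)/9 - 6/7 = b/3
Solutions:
 u(b) = -18*b^2 - 3*b/2 - 27/7


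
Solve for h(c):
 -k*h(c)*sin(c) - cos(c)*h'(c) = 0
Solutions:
 h(c) = C1*exp(k*log(cos(c)))


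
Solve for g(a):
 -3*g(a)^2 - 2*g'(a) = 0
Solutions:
 g(a) = 2/(C1 + 3*a)


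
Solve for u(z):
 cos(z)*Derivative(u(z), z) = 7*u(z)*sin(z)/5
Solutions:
 u(z) = C1/cos(z)^(7/5)


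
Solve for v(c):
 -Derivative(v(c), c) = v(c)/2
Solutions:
 v(c) = C1*exp(-c/2)


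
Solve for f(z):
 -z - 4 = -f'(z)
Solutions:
 f(z) = C1 + z^2/2 + 4*z


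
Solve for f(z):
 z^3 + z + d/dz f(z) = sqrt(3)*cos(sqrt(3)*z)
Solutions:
 f(z) = C1 - z^4/4 - z^2/2 + sin(sqrt(3)*z)


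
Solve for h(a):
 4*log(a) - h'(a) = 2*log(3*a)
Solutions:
 h(a) = C1 + 2*a*log(a) - a*log(9) - 2*a


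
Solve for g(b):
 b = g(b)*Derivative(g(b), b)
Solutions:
 g(b) = -sqrt(C1 + b^2)
 g(b) = sqrt(C1 + b^2)


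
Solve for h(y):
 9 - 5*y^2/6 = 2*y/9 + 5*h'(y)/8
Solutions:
 h(y) = C1 - 4*y^3/9 - 8*y^2/45 + 72*y/5


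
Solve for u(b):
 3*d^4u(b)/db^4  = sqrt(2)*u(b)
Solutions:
 u(b) = C1*exp(-2^(1/8)*3^(3/4)*b/3) + C2*exp(2^(1/8)*3^(3/4)*b/3) + C3*sin(2^(1/8)*3^(3/4)*b/3) + C4*cos(2^(1/8)*3^(3/4)*b/3)


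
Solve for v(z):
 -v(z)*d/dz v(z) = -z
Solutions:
 v(z) = -sqrt(C1 + z^2)
 v(z) = sqrt(C1 + z^2)


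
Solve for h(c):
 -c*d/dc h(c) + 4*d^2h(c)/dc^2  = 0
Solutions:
 h(c) = C1 + C2*erfi(sqrt(2)*c/4)


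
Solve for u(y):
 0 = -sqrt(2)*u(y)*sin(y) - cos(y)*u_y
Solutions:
 u(y) = C1*cos(y)^(sqrt(2))


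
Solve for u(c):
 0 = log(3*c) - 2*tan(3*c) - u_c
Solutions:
 u(c) = C1 + c*log(c) - c + c*log(3) + 2*log(cos(3*c))/3


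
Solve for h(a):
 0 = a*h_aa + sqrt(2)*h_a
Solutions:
 h(a) = C1 + C2*a^(1 - sqrt(2))


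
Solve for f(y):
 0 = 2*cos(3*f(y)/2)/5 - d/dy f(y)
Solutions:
 -2*y/5 - log(sin(3*f(y)/2) - 1)/3 + log(sin(3*f(y)/2) + 1)/3 = C1


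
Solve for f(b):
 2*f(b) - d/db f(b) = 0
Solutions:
 f(b) = C1*exp(2*b)


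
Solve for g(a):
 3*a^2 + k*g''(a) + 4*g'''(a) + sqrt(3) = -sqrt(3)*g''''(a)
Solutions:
 g(a) = C1 + C2*a + C3*exp(sqrt(3)*a*(sqrt(-sqrt(3)*k + 4) - 2)/3) + C4*exp(-sqrt(3)*a*(sqrt(-sqrt(3)*k + 4) + 2)/3) - a^4/(4*k) + 4*a^3/k^2 + a^2*(-sqrt(3)/2 + 3*sqrt(3)/k - 48/k^2)/k


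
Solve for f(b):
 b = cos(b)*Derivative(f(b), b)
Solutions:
 f(b) = C1 + Integral(b/cos(b), b)


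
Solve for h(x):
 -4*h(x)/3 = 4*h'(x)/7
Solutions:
 h(x) = C1*exp(-7*x/3)


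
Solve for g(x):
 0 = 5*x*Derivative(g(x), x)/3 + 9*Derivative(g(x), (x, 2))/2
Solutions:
 g(x) = C1 + C2*erf(sqrt(15)*x/9)


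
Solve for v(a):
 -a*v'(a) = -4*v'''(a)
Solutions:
 v(a) = C1 + Integral(C2*airyai(2^(1/3)*a/2) + C3*airybi(2^(1/3)*a/2), a)


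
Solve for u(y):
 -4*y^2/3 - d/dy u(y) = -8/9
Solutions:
 u(y) = C1 - 4*y^3/9 + 8*y/9


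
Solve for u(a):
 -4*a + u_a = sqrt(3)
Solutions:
 u(a) = C1 + 2*a^2 + sqrt(3)*a


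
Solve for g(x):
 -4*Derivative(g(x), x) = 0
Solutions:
 g(x) = C1


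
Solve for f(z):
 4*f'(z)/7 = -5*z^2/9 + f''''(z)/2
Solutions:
 f(z) = C1 + C4*exp(2*7^(2/3)*z/7) - 35*z^3/108 + (C2*sin(sqrt(3)*7^(2/3)*z/7) + C3*cos(sqrt(3)*7^(2/3)*z/7))*exp(-7^(2/3)*z/7)


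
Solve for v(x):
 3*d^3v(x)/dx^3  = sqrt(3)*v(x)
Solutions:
 v(x) = C3*exp(3^(5/6)*x/3) + (C1*sin(3^(1/3)*x/2) + C2*cos(3^(1/3)*x/2))*exp(-3^(5/6)*x/6)


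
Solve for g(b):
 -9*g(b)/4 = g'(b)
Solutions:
 g(b) = C1*exp(-9*b/4)


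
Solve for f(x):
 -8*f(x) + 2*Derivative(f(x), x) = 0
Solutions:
 f(x) = C1*exp(4*x)


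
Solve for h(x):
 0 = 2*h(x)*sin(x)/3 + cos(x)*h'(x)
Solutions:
 h(x) = C1*cos(x)^(2/3)


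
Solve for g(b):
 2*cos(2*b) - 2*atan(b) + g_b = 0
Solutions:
 g(b) = C1 + 2*b*atan(b) - log(b^2 + 1) - sin(2*b)


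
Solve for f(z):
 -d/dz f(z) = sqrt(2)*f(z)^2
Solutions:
 f(z) = 1/(C1 + sqrt(2)*z)


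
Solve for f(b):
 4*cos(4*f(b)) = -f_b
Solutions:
 f(b) = -asin((C1 + exp(32*b))/(C1 - exp(32*b)))/4 + pi/4
 f(b) = asin((C1 + exp(32*b))/(C1 - exp(32*b)))/4


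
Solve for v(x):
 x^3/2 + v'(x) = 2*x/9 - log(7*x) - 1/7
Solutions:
 v(x) = C1 - x^4/8 + x^2/9 - x*log(x) - x*log(7) + 6*x/7


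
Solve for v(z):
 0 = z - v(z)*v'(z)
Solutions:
 v(z) = -sqrt(C1 + z^2)
 v(z) = sqrt(C1 + z^2)


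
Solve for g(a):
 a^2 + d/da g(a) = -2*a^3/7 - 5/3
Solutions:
 g(a) = C1 - a^4/14 - a^3/3 - 5*a/3


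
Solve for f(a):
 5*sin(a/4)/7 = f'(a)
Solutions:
 f(a) = C1 - 20*cos(a/4)/7


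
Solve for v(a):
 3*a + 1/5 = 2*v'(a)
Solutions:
 v(a) = C1 + 3*a^2/4 + a/10


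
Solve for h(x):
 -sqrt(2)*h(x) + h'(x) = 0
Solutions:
 h(x) = C1*exp(sqrt(2)*x)


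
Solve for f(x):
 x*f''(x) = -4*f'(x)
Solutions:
 f(x) = C1 + C2/x^3


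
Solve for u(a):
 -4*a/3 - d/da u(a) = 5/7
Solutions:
 u(a) = C1 - 2*a^2/3 - 5*a/7


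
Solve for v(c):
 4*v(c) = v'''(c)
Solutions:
 v(c) = C3*exp(2^(2/3)*c) + (C1*sin(2^(2/3)*sqrt(3)*c/2) + C2*cos(2^(2/3)*sqrt(3)*c/2))*exp(-2^(2/3)*c/2)


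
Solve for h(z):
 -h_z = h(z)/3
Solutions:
 h(z) = C1*exp(-z/3)


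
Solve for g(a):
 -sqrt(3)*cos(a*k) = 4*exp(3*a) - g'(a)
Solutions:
 g(a) = C1 + 4*exp(3*a)/3 + sqrt(3)*sin(a*k)/k


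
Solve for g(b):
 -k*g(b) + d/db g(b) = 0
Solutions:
 g(b) = C1*exp(b*k)


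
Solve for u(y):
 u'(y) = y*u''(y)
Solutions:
 u(y) = C1 + C2*y^2


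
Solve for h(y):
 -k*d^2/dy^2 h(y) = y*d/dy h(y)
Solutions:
 h(y) = C1 + C2*sqrt(k)*erf(sqrt(2)*y*sqrt(1/k)/2)


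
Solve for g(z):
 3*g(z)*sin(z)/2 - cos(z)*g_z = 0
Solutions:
 g(z) = C1/cos(z)^(3/2)


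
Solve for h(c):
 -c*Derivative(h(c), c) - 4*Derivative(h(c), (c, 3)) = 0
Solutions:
 h(c) = C1 + Integral(C2*airyai(-2^(1/3)*c/2) + C3*airybi(-2^(1/3)*c/2), c)


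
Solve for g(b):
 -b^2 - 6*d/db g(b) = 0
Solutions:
 g(b) = C1 - b^3/18


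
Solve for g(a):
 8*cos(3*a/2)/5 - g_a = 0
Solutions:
 g(a) = C1 + 16*sin(3*a/2)/15


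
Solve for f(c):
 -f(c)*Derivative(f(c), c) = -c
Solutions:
 f(c) = -sqrt(C1 + c^2)
 f(c) = sqrt(C1 + c^2)


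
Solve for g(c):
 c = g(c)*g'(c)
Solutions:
 g(c) = -sqrt(C1 + c^2)
 g(c) = sqrt(C1 + c^2)


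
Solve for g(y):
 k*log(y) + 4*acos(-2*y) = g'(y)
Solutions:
 g(y) = C1 + k*y*(log(y) - 1) + 4*y*acos(-2*y) + 2*sqrt(1 - 4*y^2)


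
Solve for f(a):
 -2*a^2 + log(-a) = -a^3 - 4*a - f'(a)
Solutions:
 f(a) = C1 - a^4/4 + 2*a^3/3 - 2*a^2 - a*log(-a) + a


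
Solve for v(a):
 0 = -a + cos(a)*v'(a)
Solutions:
 v(a) = C1 + Integral(a/cos(a), a)


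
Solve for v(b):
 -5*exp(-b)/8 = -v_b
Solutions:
 v(b) = C1 - 5*exp(-b)/8


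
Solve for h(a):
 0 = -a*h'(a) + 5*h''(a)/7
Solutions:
 h(a) = C1 + C2*erfi(sqrt(70)*a/10)


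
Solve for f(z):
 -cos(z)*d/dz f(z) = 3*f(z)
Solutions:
 f(z) = C1*(sin(z) - 1)^(3/2)/(sin(z) + 1)^(3/2)


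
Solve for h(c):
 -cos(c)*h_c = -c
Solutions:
 h(c) = C1 + Integral(c/cos(c), c)


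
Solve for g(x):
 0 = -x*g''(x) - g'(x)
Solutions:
 g(x) = C1 + C2*log(x)


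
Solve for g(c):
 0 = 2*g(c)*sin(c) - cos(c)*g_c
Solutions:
 g(c) = C1/cos(c)^2


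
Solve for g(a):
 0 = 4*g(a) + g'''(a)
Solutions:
 g(a) = C3*exp(-2^(2/3)*a) + (C1*sin(2^(2/3)*sqrt(3)*a/2) + C2*cos(2^(2/3)*sqrt(3)*a/2))*exp(2^(2/3)*a/2)


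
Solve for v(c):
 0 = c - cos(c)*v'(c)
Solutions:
 v(c) = C1 + Integral(c/cos(c), c)


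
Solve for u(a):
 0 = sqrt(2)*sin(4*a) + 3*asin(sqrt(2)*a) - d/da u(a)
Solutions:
 u(a) = C1 + 3*a*asin(sqrt(2)*a) + 3*sqrt(2)*sqrt(1 - 2*a^2)/2 - sqrt(2)*cos(4*a)/4


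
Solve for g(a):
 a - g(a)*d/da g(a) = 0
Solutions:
 g(a) = -sqrt(C1 + a^2)
 g(a) = sqrt(C1 + a^2)


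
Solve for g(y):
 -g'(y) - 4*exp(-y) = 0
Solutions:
 g(y) = C1 + 4*exp(-y)


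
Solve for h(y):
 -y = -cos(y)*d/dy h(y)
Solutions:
 h(y) = C1 + Integral(y/cos(y), y)


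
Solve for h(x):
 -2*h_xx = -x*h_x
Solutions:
 h(x) = C1 + C2*erfi(x/2)


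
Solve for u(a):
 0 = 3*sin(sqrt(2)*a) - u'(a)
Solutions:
 u(a) = C1 - 3*sqrt(2)*cos(sqrt(2)*a)/2


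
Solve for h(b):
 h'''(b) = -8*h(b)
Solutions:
 h(b) = C3*exp(-2*b) + (C1*sin(sqrt(3)*b) + C2*cos(sqrt(3)*b))*exp(b)


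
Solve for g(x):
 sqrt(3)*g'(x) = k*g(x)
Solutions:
 g(x) = C1*exp(sqrt(3)*k*x/3)


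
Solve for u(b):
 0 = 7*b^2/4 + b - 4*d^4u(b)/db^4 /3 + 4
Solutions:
 u(b) = C1 + C2*b + C3*b^2 + C4*b^3 + 7*b^6/1920 + b^5/160 + b^4/8


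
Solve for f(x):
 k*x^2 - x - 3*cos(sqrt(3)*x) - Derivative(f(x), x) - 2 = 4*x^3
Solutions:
 f(x) = C1 + k*x^3/3 - x^4 - x^2/2 - 2*x - sqrt(3)*sin(sqrt(3)*x)


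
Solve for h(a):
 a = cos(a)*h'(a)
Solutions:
 h(a) = C1 + Integral(a/cos(a), a)


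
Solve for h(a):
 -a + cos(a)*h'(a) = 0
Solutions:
 h(a) = C1 + Integral(a/cos(a), a)


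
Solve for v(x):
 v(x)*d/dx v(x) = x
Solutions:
 v(x) = -sqrt(C1 + x^2)
 v(x) = sqrt(C1 + x^2)


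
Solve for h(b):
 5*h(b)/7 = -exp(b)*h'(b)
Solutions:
 h(b) = C1*exp(5*exp(-b)/7)


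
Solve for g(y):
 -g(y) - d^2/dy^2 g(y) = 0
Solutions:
 g(y) = C1*sin(y) + C2*cos(y)


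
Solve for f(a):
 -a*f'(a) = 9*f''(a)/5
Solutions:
 f(a) = C1 + C2*erf(sqrt(10)*a/6)


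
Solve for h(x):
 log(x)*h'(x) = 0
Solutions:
 h(x) = C1


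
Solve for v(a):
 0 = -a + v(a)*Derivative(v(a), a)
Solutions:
 v(a) = -sqrt(C1 + a^2)
 v(a) = sqrt(C1 + a^2)


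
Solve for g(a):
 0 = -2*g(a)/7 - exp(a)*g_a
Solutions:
 g(a) = C1*exp(2*exp(-a)/7)


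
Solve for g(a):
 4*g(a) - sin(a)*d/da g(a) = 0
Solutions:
 g(a) = C1*(cos(a)^2 - 2*cos(a) + 1)/(cos(a)^2 + 2*cos(a) + 1)


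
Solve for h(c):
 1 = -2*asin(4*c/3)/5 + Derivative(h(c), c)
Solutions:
 h(c) = C1 + 2*c*asin(4*c/3)/5 + c + sqrt(9 - 16*c^2)/10


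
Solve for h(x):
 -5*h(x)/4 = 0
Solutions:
 h(x) = 0


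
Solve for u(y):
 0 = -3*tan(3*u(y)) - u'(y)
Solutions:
 u(y) = -asin(C1*exp(-9*y))/3 + pi/3
 u(y) = asin(C1*exp(-9*y))/3


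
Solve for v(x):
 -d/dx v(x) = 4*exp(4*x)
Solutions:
 v(x) = C1 - exp(4*x)


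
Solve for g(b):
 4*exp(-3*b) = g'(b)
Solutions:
 g(b) = C1 - 4*exp(-3*b)/3


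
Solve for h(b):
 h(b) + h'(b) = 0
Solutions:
 h(b) = C1*exp(-b)


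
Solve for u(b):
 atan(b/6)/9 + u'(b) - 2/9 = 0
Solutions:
 u(b) = C1 - b*atan(b/6)/9 + 2*b/9 + log(b^2 + 36)/3


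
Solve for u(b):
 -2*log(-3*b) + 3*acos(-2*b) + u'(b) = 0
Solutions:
 u(b) = C1 + 2*b*log(-b) - 3*b*acos(-2*b) - 2*b + 2*b*log(3) - 3*sqrt(1 - 4*b^2)/2


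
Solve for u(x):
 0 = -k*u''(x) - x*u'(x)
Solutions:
 u(x) = C1 + C2*sqrt(k)*erf(sqrt(2)*x*sqrt(1/k)/2)


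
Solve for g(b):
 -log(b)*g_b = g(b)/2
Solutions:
 g(b) = C1*exp(-li(b)/2)


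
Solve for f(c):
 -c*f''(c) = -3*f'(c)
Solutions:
 f(c) = C1 + C2*c^4


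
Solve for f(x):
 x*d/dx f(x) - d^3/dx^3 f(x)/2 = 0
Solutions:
 f(x) = C1 + Integral(C2*airyai(2^(1/3)*x) + C3*airybi(2^(1/3)*x), x)


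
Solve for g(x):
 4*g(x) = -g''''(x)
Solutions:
 g(x) = (C1*sin(x) + C2*cos(x))*exp(-x) + (C3*sin(x) + C4*cos(x))*exp(x)


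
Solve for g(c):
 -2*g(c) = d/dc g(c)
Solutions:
 g(c) = C1*exp(-2*c)


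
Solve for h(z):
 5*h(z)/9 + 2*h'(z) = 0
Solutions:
 h(z) = C1*exp(-5*z/18)


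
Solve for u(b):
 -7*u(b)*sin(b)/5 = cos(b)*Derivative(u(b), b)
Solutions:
 u(b) = C1*cos(b)^(7/5)


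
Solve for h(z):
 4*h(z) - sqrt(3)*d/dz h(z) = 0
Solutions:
 h(z) = C1*exp(4*sqrt(3)*z/3)


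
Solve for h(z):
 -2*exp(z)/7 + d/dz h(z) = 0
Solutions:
 h(z) = C1 + 2*exp(z)/7


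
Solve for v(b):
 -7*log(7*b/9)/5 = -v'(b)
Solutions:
 v(b) = C1 + 7*b*log(b)/5 - 14*b*log(3)/5 - 7*b/5 + 7*b*log(7)/5


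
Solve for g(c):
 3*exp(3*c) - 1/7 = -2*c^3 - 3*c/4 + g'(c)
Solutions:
 g(c) = C1 + c^4/2 + 3*c^2/8 - c/7 + exp(3*c)


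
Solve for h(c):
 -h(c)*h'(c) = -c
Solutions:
 h(c) = -sqrt(C1 + c^2)
 h(c) = sqrt(C1 + c^2)


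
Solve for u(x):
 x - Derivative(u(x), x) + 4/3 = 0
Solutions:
 u(x) = C1 + x^2/2 + 4*x/3


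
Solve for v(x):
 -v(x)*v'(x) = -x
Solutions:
 v(x) = -sqrt(C1 + x^2)
 v(x) = sqrt(C1 + x^2)


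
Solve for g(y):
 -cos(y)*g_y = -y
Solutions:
 g(y) = C1 + Integral(y/cos(y), y)


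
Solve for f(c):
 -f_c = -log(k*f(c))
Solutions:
 li(k*f(c))/k = C1 + c


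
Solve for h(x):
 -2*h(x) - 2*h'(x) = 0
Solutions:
 h(x) = C1*exp(-x)


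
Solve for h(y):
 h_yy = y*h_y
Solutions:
 h(y) = C1 + C2*erfi(sqrt(2)*y/2)


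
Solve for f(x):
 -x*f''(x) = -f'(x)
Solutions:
 f(x) = C1 + C2*x^2


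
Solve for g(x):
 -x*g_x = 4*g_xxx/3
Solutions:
 g(x) = C1 + Integral(C2*airyai(-6^(1/3)*x/2) + C3*airybi(-6^(1/3)*x/2), x)


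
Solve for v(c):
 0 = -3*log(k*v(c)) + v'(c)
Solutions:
 li(k*v(c))/k = C1 + 3*c


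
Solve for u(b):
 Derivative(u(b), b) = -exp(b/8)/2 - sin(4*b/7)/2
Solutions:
 u(b) = C1 - 4*exp(b/8) + 7*cos(4*b/7)/8


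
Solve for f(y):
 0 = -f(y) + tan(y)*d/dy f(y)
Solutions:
 f(y) = C1*sin(y)


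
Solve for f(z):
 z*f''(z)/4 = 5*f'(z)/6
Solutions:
 f(z) = C1 + C2*z^(13/3)


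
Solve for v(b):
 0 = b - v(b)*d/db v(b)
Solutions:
 v(b) = -sqrt(C1 + b^2)
 v(b) = sqrt(C1 + b^2)


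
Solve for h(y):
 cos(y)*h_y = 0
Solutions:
 h(y) = C1


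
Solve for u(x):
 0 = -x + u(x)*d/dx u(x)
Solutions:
 u(x) = -sqrt(C1 + x^2)
 u(x) = sqrt(C1 + x^2)


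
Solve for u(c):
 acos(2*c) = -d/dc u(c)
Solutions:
 u(c) = C1 - c*acos(2*c) + sqrt(1 - 4*c^2)/2


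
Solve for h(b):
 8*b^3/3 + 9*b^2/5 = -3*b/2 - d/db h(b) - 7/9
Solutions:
 h(b) = C1 - 2*b^4/3 - 3*b^3/5 - 3*b^2/4 - 7*b/9


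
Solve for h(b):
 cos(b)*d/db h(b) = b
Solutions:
 h(b) = C1 + Integral(b/cos(b), b)


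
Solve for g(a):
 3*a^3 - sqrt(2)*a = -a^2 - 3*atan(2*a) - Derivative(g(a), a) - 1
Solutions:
 g(a) = C1 - 3*a^4/4 - a^3/3 + sqrt(2)*a^2/2 - 3*a*atan(2*a) - a + 3*log(4*a^2 + 1)/4


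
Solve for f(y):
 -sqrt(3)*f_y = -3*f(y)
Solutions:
 f(y) = C1*exp(sqrt(3)*y)


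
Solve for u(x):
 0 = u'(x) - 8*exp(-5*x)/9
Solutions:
 u(x) = C1 - 8*exp(-5*x)/45


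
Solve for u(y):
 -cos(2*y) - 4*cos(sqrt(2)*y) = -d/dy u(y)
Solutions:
 u(y) = C1 + sin(2*y)/2 + 2*sqrt(2)*sin(sqrt(2)*y)


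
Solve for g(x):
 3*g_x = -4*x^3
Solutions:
 g(x) = C1 - x^4/3


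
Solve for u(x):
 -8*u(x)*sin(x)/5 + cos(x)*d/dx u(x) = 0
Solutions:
 u(x) = C1/cos(x)^(8/5)


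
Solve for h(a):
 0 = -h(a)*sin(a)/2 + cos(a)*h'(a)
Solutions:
 h(a) = C1/sqrt(cos(a))


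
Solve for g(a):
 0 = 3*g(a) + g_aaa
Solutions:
 g(a) = C3*exp(-3^(1/3)*a) + (C1*sin(3^(5/6)*a/2) + C2*cos(3^(5/6)*a/2))*exp(3^(1/3)*a/2)


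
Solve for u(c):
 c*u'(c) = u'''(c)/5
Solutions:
 u(c) = C1 + Integral(C2*airyai(5^(1/3)*c) + C3*airybi(5^(1/3)*c), c)


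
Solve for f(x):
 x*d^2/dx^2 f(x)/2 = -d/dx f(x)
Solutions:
 f(x) = C1 + C2/x


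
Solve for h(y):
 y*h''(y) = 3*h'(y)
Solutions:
 h(y) = C1 + C2*y^4


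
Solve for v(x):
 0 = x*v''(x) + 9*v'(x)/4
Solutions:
 v(x) = C1 + C2/x^(5/4)


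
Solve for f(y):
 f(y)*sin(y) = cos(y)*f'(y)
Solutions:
 f(y) = C1/cos(y)


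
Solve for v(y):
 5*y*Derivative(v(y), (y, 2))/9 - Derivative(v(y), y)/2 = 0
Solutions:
 v(y) = C1 + C2*y^(19/10)


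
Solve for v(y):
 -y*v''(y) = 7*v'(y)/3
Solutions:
 v(y) = C1 + C2/y^(4/3)


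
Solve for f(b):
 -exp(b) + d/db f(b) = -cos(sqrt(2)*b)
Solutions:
 f(b) = C1 + exp(b) - sqrt(2)*sin(sqrt(2)*b)/2


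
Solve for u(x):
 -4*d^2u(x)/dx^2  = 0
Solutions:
 u(x) = C1 + C2*x


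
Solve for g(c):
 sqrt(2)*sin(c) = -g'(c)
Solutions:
 g(c) = C1 + sqrt(2)*cos(c)


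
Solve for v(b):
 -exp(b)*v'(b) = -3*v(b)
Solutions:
 v(b) = C1*exp(-3*exp(-b))


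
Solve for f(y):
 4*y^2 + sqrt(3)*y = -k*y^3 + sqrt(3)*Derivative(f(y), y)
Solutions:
 f(y) = C1 + sqrt(3)*k*y^4/12 + 4*sqrt(3)*y^3/9 + y^2/2


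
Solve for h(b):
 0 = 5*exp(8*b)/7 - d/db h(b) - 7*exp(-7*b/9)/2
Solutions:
 h(b) = C1 + 5*exp(8*b)/56 + 9*exp(-7*b/9)/2


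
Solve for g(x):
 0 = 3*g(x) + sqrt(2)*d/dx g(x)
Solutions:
 g(x) = C1*exp(-3*sqrt(2)*x/2)


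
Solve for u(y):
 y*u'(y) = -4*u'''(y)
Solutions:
 u(y) = C1 + Integral(C2*airyai(-2^(1/3)*y/2) + C3*airybi(-2^(1/3)*y/2), y)


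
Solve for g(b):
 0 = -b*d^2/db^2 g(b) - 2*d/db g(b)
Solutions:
 g(b) = C1 + C2/b


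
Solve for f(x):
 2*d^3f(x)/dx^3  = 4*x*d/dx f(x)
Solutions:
 f(x) = C1 + Integral(C2*airyai(2^(1/3)*x) + C3*airybi(2^(1/3)*x), x)


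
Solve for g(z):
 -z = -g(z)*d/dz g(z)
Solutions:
 g(z) = -sqrt(C1 + z^2)
 g(z) = sqrt(C1 + z^2)


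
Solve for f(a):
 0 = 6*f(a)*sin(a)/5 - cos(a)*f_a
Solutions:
 f(a) = C1/cos(a)^(6/5)


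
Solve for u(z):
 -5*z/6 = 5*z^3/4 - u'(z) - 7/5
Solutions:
 u(z) = C1 + 5*z^4/16 + 5*z^2/12 - 7*z/5


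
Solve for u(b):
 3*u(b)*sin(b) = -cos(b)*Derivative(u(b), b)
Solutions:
 u(b) = C1*cos(b)^3


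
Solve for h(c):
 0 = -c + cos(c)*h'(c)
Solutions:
 h(c) = C1 + Integral(c/cos(c), c)


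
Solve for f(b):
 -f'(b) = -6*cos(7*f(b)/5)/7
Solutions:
 -6*b/7 - 5*log(sin(7*f(b)/5) - 1)/14 + 5*log(sin(7*f(b)/5) + 1)/14 = C1


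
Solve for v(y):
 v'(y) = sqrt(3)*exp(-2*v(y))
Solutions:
 v(y) = log(-sqrt(C1 + 2*sqrt(3)*y))
 v(y) = log(C1 + 2*sqrt(3)*y)/2


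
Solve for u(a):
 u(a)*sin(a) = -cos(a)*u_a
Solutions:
 u(a) = C1*cos(a)


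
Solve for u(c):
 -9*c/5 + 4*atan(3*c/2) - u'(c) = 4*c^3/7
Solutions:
 u(c) = C1 - c^4/7 - 9*c^2/10 + 4*c*atan(3*c/2) - 4*log(9*c^2 + 4)/3


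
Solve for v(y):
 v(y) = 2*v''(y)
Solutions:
 v(y) = C1*exp(-sqrt(2)*y/2) + C2*exp(sqrt(2)*y/2)


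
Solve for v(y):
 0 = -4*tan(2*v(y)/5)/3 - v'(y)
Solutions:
 v(y) = -5*asin(C1*exp(-8*y/15))/2 + 5*pi/2
 v(y) = 5*asin(C1*exp(-8*y/15))/2


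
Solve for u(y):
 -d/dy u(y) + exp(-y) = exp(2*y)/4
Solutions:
 u(y) = C1 - exp(2*y)/8 - exp(-y)


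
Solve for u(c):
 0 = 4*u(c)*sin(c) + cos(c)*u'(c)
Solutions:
 u(c) = C1*cos(c)^4


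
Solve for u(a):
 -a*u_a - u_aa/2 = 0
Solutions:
 u(a) = C1 + C2*erf(a)


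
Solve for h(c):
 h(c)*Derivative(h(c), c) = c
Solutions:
 h(c) = -sqrt(C1 + c^2)
 h(c) = sqrt(C1 + c^2)


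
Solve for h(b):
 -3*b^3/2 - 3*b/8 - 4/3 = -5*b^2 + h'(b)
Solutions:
 h(b) = C1 - 3*b^4/8 + 5*b^3/3 - 3*b^2/16 - 4*b/3


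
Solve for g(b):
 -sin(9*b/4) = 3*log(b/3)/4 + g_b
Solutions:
 g(b) = C1 - 3*b*log(b)/4 + 3*b/4 + 3*b*log(3)/4 + 4*cos(9*b/4)/9


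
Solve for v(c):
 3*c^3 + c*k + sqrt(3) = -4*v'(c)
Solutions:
 v(c) = C1 - 3*c^4/16 - c^2*k/8 - sqrt(3)*c/4


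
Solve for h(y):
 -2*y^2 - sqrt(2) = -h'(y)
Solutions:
 h(y) = C1 + 2*y^3/3 + sqrt(2)*y


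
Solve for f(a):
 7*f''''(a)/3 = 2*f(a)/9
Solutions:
 f(a) = C1*exp(-2^(1/4)*21^(3/4)*a/21) + C2*exp(2^(1/4)*21^(3/4)*a/21) + C3*sin(2^(1/4)*21^(3/4)*a/21) + C4*cos(2^(1/4)*21^(3/4)*a/21)


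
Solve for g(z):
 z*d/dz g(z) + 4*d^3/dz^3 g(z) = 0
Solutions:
 g(z) = C1 + Integral(C2*airyai(-2^(1/3)*z/2) + C3*airybi(-2^(1/3)*z/2), z)


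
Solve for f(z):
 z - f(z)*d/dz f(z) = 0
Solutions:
 f(z) = -sqrt(C1 + z^2)
 f(z) = sqrt(C1 + z^2)


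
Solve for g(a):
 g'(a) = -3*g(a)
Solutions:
 g(a) = C1*exp(-3*a)


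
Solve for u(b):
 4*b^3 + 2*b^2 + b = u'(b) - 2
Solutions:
 u(b) = C1 + b^4 + 2*b^3/3 + b^2/2 + 2*b


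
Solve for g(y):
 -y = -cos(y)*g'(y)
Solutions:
 g(y) = C1 + Integral(y/cos(y), y)


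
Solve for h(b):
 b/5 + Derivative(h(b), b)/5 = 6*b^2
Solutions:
 h(b) = C1 + 10*b^3 - b^2/2


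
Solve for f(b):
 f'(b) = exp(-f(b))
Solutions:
 f(b) = log(C1 + b)


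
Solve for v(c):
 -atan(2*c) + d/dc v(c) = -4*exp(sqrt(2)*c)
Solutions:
 v(c) = C1 + c*atan(2*c) - 2*sqrt(2)*exp(sqrt(2)*c) - log(4*c^2 + 1)/4


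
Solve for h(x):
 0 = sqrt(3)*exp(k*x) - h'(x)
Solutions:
 h(x) = C1 + sqrt(3)*exp(k*x)/k


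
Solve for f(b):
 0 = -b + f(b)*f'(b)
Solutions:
 f(b) = -sqrt(C1 + b^2)
 f(b) = sqrt(C1 + b^2)


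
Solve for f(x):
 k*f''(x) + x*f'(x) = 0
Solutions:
 f(x) = C1 + C2*sqrt(k)*erf(sqrt(2)*x*sqrt(1/k)/2)


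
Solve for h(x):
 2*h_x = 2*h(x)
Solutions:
 h(x) = C1*exp(x)


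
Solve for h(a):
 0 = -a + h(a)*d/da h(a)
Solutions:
 h(a) = -sqrt(C1 + a^2)
 h(a) = sqrt(C1 + a^2)


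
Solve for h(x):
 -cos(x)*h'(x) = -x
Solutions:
 h(x) = C1 + Integral(x/cos(x), x)


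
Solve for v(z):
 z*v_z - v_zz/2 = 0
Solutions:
 v(z) = C1 + C2*erfi(z)


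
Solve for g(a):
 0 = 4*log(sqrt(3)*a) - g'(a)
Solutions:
 g(a) = C1 + 4*a*log(a) - 4*a + a*log(9)


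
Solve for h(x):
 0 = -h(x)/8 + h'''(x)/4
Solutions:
 h(x) = C3*exp(2^(2/3)*x/2) + (C1*sin(2^(2/3)*sqrt(3)*x/4) + C2*cos(2^(2/3)*sqrt(3)*x/4))*exp(-2^(2/3)*x/4)


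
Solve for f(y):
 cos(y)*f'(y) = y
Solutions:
 f(y) = C1 + Integral(y/cos(y), y)


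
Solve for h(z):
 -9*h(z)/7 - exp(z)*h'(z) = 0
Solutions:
 h(z) = C1*exp(9*exp(-z)/7)


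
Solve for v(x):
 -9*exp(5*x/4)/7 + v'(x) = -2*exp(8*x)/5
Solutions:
 v(x) = C1 + 36*exp(5*x/4)/35 - exp(8*x)/20


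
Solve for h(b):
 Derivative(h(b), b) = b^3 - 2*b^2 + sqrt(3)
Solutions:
 h(b) = C1 + b^4/4 - 2*b^3/3 + sqrt(3)*b


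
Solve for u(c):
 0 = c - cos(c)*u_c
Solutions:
 u(c) = C1 + Integral(c/cos(c), c)


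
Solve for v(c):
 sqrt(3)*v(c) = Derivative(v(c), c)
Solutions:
 v(c) = C1*exp(sqrt(3)*c)


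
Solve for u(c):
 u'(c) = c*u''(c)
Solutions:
 u(c) = C1 + C2*c^2


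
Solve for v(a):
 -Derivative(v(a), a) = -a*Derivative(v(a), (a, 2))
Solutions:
 v(a) = C1 + C2*a^2


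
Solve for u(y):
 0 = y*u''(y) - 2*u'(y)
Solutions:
 u(y) = C1 + C2*y^3


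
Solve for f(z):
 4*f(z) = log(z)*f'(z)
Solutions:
 f(z) = C1*exp(4*li(z))


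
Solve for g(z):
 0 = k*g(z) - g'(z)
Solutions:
 g(z) = C1*exp(k*z)


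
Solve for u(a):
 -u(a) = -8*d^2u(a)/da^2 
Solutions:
 u(a) = C1*exp(-sqrt(2)*a/4) + C2*exp(sqrt(2)*a/4)


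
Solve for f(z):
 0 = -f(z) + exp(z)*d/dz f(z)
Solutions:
 f(z) = C1*exp(-exp(-z))


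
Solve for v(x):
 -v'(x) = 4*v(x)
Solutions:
 v(x) = C1*exp(-4*x)


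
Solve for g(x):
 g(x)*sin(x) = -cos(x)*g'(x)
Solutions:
 g(x) = C1*cos(x)


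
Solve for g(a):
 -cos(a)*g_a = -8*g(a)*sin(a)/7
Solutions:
 g(a) = C1/cos(a)^(8/7)


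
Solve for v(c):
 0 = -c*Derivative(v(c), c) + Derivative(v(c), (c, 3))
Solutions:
 v(c) = C1 + Integral(C2*airyai(c) + C3*airybi(c), c)


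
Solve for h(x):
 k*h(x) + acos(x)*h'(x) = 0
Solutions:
 h(x) = C1*exp(-k*Integral(1/acos(x), x))


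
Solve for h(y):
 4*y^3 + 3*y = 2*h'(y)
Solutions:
 h(y) = C1 + y^4/2 + 3*y^2/4


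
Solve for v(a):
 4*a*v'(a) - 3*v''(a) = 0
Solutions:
 v(a) = C1 + C2*erfi(sqrt(6)*a/3)


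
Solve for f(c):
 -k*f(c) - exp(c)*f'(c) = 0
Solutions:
 f(c) = C1*exp(k*exp(-c))


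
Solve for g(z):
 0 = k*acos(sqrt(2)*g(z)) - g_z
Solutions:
 Integral(1/acos(sqrt(2)*_y), (_y, g(z))) = C1 + k*z


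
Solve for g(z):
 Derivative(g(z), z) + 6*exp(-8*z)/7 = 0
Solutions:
 g(z) = C1 + 3*exp(-8*z)/28


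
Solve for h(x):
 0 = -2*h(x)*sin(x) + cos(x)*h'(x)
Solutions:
 h(x) = C1/cos(x)^2


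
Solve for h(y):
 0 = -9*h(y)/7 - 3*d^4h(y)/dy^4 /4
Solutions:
 h(y) = (C1*sin(3^(1/4)*7^(3/4)*y/7) + C2*cos(3^(1/4)*7^(3/4)*y/7))*exp(-3^(1/4)*7^(3/4)*y/7) + (C3*sin(3^(1/4)*7^(3/4)*y/7) + C4*cos(3^(1/4)*7^(3/4)*y/7))*exp(3^(1/4)*7^(3/4)*y/7)


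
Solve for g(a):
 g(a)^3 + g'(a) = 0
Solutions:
 g(a) = -sqrt(2)*sqrt(-1/(C1 - a))/2
 g(a) = sqrt(2)*sqrt(-1/(C1 - a))/2


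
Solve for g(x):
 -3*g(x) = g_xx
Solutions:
 g(x) = C1*sin(sqrt(3)*x) + C2*cos(sqrt(3)*x)


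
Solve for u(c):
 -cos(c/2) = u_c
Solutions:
 u(c) = C1 - 2*sin(c/2)


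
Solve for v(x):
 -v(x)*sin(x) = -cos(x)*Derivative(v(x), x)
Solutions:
 v(x) = C1/cos(x)


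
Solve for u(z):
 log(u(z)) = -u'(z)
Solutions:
 li(u(z)) = C1 - z


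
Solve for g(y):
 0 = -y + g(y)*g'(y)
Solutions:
 g(y) = -sqrt(C1 + y^2)
 g(y) = sqrt(C1 + y^2)


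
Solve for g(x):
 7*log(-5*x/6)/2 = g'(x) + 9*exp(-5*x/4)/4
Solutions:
 g(x) = C1 + 7*x*log(-x)/2 + 7*x*(-log(6) - 1 + log(5))/2 + 9*exp(-5*x/4)/5


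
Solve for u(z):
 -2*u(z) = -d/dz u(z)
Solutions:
 u(z) = C1*exp(2*z)


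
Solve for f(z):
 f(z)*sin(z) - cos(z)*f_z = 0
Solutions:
 f(z) = C1/cos(z)


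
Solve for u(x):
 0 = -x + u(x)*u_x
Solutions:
 u(x) = -sqrt(C1 + x^2)
 u(x) = sqrt(C1 + x^2)


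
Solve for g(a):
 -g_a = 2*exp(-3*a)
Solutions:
 g(a) = C1 + 2*exp(-3*a)/3


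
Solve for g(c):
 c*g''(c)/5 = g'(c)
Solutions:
 g(c) = C1 + C2*c^6


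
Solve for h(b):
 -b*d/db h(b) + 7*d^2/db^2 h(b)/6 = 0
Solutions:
 h(b) = C1 + C2*erfi(sqrt(21)*b/7)


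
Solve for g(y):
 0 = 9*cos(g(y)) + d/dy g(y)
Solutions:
 g(y) = pi - asin((C1 + exp(18*y))/(C1 - exp(18*y)))
 g(y) = asin((C1 + exp(18*y))/(C1 - exp(18*y)))


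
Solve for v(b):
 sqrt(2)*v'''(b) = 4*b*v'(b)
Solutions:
 v(b) = C1 + Integral(C2*airyai(sqrt(2)*b) + C3*airybi(sqrt(2)*b), b)


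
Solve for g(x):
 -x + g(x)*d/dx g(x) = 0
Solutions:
 g(x) = -sqrt(C1 + x^2)
 g(x) = sqrt(C1 + x^2)


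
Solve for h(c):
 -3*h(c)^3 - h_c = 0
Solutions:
 h(c) = -sqrt(2)*sqrt(-1/(C1 - 3*c))/2
 h(c) = sqrt(2)*sqrt(-1/(C1 - 3*c))/2


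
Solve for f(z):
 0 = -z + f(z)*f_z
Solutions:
 f(z) = -sqrt(C1 + z^2)
 f(z) = sqrt(C1 + z^2)


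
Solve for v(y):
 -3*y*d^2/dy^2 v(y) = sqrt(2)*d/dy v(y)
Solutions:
 v(y) = C1 + C2*y^(1 - sqrt(2)/3)


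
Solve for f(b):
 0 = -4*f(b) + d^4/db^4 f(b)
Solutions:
 f(b) = C1*exp(-sqrt(2)*b) + C2*exp(sqrt(2)*b) + C3*sin(sqrt(2)*b) + C4*cos(sqrt(2)*b)


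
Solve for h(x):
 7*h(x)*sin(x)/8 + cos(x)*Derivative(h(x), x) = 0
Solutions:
 h(x) = C1*cos(x)^(7/8)


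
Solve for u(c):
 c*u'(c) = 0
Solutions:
 u(c) = C1


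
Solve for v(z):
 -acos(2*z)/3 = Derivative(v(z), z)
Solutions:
 v(z) = C1 - z*acos(2*z)/3 + sqrt(1 - 4*z^2)/6


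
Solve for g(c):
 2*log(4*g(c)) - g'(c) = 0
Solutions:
 -Integral(1/(log(_y) + 2*log(2)), (_y, g(c)))/2 = C1 - c


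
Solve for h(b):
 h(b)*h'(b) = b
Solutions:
 h(b) = -sqrt(C1 + b^2)
 h(b) = sqrt(C1 + b^2)


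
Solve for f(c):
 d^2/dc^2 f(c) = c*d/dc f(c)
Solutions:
 f(c) = C1 + C2*erfi(sqrt(2)*c/2)


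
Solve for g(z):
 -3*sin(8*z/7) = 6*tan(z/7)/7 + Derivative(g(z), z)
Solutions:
 g(z) = C1 + 6*log(cos(z/7)) + 21*cos(8*z/7)/8


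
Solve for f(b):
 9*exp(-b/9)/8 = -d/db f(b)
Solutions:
 f(b) = C1 + 81*exp(-b/9)/8


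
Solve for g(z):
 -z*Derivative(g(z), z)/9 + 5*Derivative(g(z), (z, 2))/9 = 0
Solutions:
 g(z) = C1 + C2*erfi(sqrt(10)*z/10)


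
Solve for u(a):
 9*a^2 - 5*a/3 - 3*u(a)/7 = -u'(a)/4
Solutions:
 u(a) = C1*exp(12*a/7) + 21*a^2 + 371*a/18 + 2597/216


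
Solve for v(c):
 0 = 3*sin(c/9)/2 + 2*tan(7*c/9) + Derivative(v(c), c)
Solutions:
 v(c) = C1 + 18*log(cos(7*c/9))/7 + 27*cos(c/9)/2


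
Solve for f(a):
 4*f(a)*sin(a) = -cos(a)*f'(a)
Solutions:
 f(a) = C1*cos(a)^4


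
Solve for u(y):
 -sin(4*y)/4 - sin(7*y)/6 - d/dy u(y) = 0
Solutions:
 u(y) = C1 + cos(4*y)/16 + cos(7*y)/42


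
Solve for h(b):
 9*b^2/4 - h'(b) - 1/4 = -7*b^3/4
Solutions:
 h(b) = C1 + 7*b^4/16 + 3*b^3/4 - b/4


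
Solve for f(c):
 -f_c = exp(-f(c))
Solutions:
 f(c) = log(C1 - c)


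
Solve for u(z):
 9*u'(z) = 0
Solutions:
 u(z) = C1


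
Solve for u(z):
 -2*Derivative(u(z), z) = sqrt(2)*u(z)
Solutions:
 u(z) = C1*exp(-sqrt(2)*z/2)


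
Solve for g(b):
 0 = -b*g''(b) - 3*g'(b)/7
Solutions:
 g(b) = C1 + C2*b^(4/7)


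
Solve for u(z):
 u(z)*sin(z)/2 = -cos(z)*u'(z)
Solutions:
 u(z) = C1*sqrt(cos(z))


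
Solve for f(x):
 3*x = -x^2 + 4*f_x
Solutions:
 f(x) = C1 + x^3/12 + 3*x^2/8


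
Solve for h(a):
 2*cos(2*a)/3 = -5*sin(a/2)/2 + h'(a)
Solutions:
 h(a) = C1 + sin(2*a)/3 - 5*cos(a/2)


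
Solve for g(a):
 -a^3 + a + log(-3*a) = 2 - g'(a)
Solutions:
 g(a) = C1 + a^4/4 - a^2/2 - a*log(-a) + a*(3 - log(3))


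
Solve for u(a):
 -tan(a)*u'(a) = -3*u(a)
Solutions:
 u(a) = C1*sin(a)^3


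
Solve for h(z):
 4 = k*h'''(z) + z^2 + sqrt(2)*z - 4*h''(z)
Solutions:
 h(z) = C1 + C2*z + C3*exp(4*z/k) + z^4/48 + z^3*(k + 2*sqrt(2))/48 + z^2*(k^2 + 2*sqrt(2)*k - 32)/64


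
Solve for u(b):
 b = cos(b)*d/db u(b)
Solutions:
 u(b) = C1 + Integral(b/cos(b), b)


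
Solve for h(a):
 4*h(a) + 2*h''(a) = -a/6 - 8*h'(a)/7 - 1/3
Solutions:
 h(a) = -a/24 + (C1*sin(sqrt(94)*a/7) + C2*cos(sqrt(94)*a/7))*exp(-2*a/7) - 1/14


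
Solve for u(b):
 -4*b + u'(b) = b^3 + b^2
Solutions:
 u(b) = C1 + b^4/4 + b^3/3 + 2*b^2


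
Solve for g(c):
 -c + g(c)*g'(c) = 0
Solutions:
 g(c) = -sqrt(C1 + c^2)
 g(c) = sqrt(C1 + c^2)


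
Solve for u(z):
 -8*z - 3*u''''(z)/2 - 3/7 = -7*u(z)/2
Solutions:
 u(z) = C1*exp(-3^(3/4)*7^(1/4)*z/3) + C2*exp(3^(3/4)*7^(1/4)*z/3) + C3*sin(3^(3/4)*7^(1/4)*z/3) + C4*cos(3^(3/4)*7^(1/4)*z/3) + 16*z/7 + 6/49


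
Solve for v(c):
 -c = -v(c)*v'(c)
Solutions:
 v(c) = -sqrt(C1 + c^2)
 v(c) = sqrt(C1 + c^2)


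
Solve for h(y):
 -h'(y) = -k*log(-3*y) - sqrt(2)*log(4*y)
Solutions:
 h(y) = C1 + y*(k + sqrt(2))*log(y) + y*(-k + k*log(3) + I*pi*k - sqrt(2) + 2*sqrt(2)*log(2))


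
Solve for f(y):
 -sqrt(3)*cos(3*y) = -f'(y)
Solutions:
 f(y) = C1 + sqrt(3)*sin(3*y)/3


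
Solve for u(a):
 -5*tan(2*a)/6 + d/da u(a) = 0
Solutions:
 u(a) = C1 - 5*log(cos(2*a))/12


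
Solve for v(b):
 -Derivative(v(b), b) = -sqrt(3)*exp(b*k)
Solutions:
 v(b) = C1 + sqrt(3)*exp(b*k)/k


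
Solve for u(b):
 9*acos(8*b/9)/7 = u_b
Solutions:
 u(b) = C1 + 9*b*acos(8*b/9)/7 - 9*sqrt(81 - 64*b^2)/56


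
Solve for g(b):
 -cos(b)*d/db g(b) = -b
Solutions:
 g(b) = C1 + Integral(b/cos(b), b)


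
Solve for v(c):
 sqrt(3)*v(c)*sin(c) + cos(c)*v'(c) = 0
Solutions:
 v(c) = C1*cos(c)^(sqrt(3))


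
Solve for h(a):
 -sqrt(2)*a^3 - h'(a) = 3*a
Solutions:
 h(a) = C1 - sqrt(2)*a^4/4 - 3*a^2/2


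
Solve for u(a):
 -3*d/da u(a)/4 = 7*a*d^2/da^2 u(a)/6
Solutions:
 u(a) = C1 + C2*a^(5/14)


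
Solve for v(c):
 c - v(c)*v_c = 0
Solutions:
 v(c) = -sqrt(C1 + c^2)
 v(c) = sqrt(C1 + c^2)


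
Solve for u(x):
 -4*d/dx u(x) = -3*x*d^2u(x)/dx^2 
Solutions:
 u(x) = C1 + C2*x^(7/3)


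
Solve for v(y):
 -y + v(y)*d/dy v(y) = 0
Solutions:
 v(y) = -sqrt(C1 + y^2)
 v(y) = sqrt(C1 + y^2)


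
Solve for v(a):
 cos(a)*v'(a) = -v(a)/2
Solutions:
 v(a) = C1*(sin(a) - 1)^(1/4)/(sin(a) + 1)^(1/4)


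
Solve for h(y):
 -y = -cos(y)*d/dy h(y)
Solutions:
 h(y) = C1 + Integral(y/cos(y), y)


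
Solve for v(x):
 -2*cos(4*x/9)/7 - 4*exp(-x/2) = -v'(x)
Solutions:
 v(x) = C1 + 9*sin(4*x/9)/14 - 8*exp(-x/2)


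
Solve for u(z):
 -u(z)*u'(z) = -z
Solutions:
 u(z) = -sqrt(C1 + z^2)
 u(z) = sqrt(C1 + z^2)


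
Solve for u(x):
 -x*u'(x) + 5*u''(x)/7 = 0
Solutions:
 u(x) = C1 + C2*erfi(sqrt(70)*x/10)


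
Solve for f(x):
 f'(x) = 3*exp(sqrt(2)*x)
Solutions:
 f(x) = C1 + 3*sqrt(2)*exp(sqrt(2)*x)/2


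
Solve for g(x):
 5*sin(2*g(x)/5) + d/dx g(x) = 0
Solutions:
 5*x + 5*log(cos(2*g(x)/5) - 1)/4 - 5*log(cos(2*g(x)/5) + 1)/4 = C1


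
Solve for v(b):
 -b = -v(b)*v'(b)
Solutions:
 v(b) = -sqrt(C1 + b^2)
 v(b) = sqrt(C1 + b^2)


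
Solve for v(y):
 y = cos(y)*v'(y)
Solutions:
 v(y) = C1 + Integral(y/cos(y), y)


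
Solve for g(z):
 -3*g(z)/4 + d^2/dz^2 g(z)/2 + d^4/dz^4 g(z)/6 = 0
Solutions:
 g(z) = C1*exp(-sqrt(6)*z*sqrt(-1 + sqrt(3))/2) + C2*exp(sqrt(6)*z*sqrt(-1 + sqrt(3))/2) + C3*sin(sqrt(6)*z*sqrt(1 + sqrt(3))/2) + C4*cos(sqrt(6)*z*sqrt(1 + sqrt(3))/2)


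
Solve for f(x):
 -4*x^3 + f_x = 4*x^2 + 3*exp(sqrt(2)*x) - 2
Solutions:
 f(x) = C1 + x^4 + 4*x^3/3 - 2*x + 3*sqrt(2)*exp(sqrt(2)*x)/2


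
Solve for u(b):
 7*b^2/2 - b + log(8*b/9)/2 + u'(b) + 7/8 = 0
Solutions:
 u(b) = C1 - 7*b^3/6 + b^2/2 - b*log(b)/2 - 3*b*log(2)/2 - 3*b/8 + b*log(3)


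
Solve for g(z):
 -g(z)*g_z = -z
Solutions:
 g(z) = -sqrt(C1 + z^2)
 g(z) = sqrt(C1 + z^2)


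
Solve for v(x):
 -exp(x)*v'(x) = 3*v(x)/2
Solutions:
 v(x) = C1*exp(3*exp(-x)/2)


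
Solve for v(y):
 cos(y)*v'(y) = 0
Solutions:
 v(y) = C1


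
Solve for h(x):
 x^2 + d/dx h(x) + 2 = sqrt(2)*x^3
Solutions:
 h(x) = C1 + sqrt(2)*x^4/4 - x^3/3 - 2*x


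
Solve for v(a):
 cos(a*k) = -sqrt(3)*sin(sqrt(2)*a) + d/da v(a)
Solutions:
 v(a) = C1 - sqrt(6)*cos(sqrt(2)*a)/2 + sin(a*k)/k


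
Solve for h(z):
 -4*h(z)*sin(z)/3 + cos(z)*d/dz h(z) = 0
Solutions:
 h(z) = C1/cos(z)^(4/3)


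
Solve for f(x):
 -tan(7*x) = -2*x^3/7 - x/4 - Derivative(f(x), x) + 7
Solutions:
 f(x) = C1 - x^4/14 - x^2/8 + 7*x - log(cos(7*x))/7


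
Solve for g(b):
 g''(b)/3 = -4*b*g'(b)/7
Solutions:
 g(b) = C1 + C2*erf(sqrt(42)*b/7)


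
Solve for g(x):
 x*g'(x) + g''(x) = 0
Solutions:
 g(x) = C1 + C2*erf(sqrt(2)*x/2)


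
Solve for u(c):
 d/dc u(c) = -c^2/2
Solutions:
 u(c) = C1 - c^3/6


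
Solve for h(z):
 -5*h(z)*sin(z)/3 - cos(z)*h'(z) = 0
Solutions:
 h(z) = C1*cos(z)^(5/3)


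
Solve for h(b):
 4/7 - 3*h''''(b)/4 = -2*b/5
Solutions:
 h(b) = C1 + C2*b + C3*b^2 + C4*b^3 + b^5/225 + 2*b^4/63


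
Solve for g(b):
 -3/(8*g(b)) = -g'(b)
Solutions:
 g(b) = -sqrt(C1 + 3*b)/2
 g(b) = sqrt(C1 + 3*b)/2


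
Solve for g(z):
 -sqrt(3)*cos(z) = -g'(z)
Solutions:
 g(z) = C1 + sqrt(3)*sin(z)


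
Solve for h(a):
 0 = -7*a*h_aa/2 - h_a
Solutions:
 h(a) = C1 + C2*a^(5/7)


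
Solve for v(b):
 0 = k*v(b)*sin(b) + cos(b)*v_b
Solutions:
 v(b) = C1*exp(k*log(cos(b)))


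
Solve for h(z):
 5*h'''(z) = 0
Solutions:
 h(z) = C1 + C2*z + C3*z^2


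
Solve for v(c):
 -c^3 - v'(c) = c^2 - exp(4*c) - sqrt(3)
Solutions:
 v(c) = C1 - c^4/4 - c^3/3 + sqrt(3)*c + exp(4*c)/4


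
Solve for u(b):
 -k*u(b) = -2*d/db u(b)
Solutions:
 u(b) = C1*exp(b*k/2)


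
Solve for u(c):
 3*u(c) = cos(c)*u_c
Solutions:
 u(c) = C1*(sin(c) + 1)^(3/2)/(sin(c) - 1)^(3/2)


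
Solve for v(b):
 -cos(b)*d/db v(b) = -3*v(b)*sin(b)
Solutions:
 v(b) = C1/cos(b)^3


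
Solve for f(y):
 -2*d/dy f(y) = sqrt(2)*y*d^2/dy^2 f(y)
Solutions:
 f(y) = C1 + C2*y^(1 - sqrt(2))


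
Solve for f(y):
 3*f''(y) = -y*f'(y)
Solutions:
 f(y) = C1 + C2*erf(sqrt(6)*y/6)


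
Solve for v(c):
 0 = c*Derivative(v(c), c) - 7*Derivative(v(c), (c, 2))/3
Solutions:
 v(c) = C1 + C2*erfi(sqrt(42)*c/14)


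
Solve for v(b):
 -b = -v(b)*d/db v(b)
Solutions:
 v(b) = -sqrt(C1 + b^2)
 v(b) = sqrt(C1 + b^2)


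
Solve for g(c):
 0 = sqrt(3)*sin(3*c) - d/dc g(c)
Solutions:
 g(c) = C1 - sqrt(3)*cos(3*c)/3


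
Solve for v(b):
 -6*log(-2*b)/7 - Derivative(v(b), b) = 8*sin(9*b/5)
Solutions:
 v(b) = C1 - 6*b*log(-b)/7 - 6*b*log(2)/7 + 6*b/7 + 40*cos(9*b/5)/9
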